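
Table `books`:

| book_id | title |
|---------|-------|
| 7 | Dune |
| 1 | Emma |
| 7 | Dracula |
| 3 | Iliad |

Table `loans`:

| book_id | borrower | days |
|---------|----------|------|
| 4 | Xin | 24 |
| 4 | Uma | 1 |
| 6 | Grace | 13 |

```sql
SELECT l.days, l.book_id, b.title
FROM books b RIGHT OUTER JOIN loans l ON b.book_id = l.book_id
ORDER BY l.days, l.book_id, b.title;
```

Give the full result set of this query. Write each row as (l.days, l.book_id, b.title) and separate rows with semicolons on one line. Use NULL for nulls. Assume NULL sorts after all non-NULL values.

RIGHT JOIN keeps every row from `loans`; unmatched rows get NULL for `books`'s columns.
Matching on b.book_id = l.book_id.
- b (book_id=7) has no partner in l.
- b (book_id=1) has no partner in l.
- b (book_id=7) has no partner in l.
- b (book_id=3) has no partner in l.
- plus 3 unmatched l row(s), each kept with NULL b columns.
After projecting and ordering:
l.days | l.book_id | b.title
1 | 4 | NULL
13 | 6 | NULL
24 | 4 | NULL

(1, 4, NULL); (13, 6, NULL); (24, 4, NULL)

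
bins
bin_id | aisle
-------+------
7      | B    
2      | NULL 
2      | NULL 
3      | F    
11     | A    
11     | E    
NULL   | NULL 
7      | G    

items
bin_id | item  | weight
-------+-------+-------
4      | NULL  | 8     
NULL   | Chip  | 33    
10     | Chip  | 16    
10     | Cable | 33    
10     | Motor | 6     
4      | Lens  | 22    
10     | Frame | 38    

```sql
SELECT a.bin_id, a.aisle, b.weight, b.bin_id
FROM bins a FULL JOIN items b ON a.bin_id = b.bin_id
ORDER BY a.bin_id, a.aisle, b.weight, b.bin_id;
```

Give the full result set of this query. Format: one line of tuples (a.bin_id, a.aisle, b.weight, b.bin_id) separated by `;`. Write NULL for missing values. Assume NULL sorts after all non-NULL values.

FULL OUTER JOIN keeps every row from both sides; unmatched rows get NULL for the other side's columns.
Matching on a.bin_id = b.bin_id. A NULL in a compared column never satisfies the condition.
Matched pairs: 0; unmatched a rows kept: 8; unmatched b rows kept: 7.

(2, NULL, NULL, NULL); (2, NULL, NULL, NULL); (3, F, NULL, NULL); (7, B, NULL, NULL); (7, G, NULL, NULL); (11, A, NULL, NULL); (11, E, NULL, NULL); (NULL, NULL, 6, 10); (NULL, NULL, 8, 4); (NULL, NULL, 16, 10); (NULL, NULL, 22, 4); (NULL, NULL, 33, 10); (NULL, NULL, 33, NULL); (NULL, NULL, 38, 10); (NULL, NULL, NULL, NULL)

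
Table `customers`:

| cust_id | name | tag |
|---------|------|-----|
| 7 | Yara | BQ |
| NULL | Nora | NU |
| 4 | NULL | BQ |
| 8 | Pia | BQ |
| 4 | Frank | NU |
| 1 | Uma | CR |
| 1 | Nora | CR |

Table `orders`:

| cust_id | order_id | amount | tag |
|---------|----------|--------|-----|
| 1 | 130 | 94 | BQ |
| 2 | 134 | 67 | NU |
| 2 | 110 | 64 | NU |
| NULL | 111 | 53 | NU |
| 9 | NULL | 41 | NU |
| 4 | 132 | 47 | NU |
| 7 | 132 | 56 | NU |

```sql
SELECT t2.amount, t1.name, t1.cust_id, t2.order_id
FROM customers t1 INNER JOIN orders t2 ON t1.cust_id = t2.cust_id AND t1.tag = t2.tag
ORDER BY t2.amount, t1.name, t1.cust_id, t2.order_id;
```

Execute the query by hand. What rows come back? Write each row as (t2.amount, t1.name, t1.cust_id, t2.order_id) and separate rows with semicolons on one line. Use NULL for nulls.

(47, Frank, 4, 132)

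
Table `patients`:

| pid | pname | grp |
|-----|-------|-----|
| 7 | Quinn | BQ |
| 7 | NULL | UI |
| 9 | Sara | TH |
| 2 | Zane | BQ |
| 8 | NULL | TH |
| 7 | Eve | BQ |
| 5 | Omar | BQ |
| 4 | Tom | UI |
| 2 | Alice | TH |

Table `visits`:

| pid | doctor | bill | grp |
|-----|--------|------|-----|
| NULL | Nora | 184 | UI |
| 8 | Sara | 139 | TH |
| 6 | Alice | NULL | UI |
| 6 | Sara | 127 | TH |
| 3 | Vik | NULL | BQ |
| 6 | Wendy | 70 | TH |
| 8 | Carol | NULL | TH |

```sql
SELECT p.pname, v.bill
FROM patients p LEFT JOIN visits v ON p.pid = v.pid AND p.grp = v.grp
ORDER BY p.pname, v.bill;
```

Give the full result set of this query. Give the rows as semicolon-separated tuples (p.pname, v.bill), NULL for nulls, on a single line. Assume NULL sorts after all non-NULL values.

LEFT JOIN keeps every row from `patients`; unmatched rows get NULL for `visits`'s columns.
Matching on p.pid = v.pid AND p.grp = v.grp. A NULL in a compared column never satisfies the condition.
- p[0] pid=7, grp=BQ → no match; kept with NULLs on the v side.
- p[1] pid=7, grp=UI → no match; kept with NULLs on the v side.
- p[2] pid=9, grp=TH → no match; kept with NULLs on the v side.
- p[3] pid=2, grp=BQ → no match; kept with NULLs on the v side.
- p[4] pid=8, grp=TH → 2 match(es) in v → 2 row(s).
- p[5] pid=7, grp=BQ → no match; kept with NULLs on the v side.
- p[6] pid=5, grp=BQ → no match; kept with NULLs on the v side.
- p[7] pid=4, grp=UI → no match; kept with NULLs on the v side.
- p[8] pid=2, grp=TH → no match; kept with NULLs on the v side.
After projecting and ordering:
p.pname | v.bill
Alice | NULL
Eve | NULL
Omar | NULL
Quinn | NULL
Sara | NULL
Tom | NULL
Zane | NULL
NULL | 139
NULL | NULL
NULL | NULL

(Alice, NULL); (Eve, NULL); (Omar, NULL); (Quinn, NULL); (Sara, NULL); (Tom, NULL); (Zane, NULL); (NULL, 139); (NULL, NULL); (NULL, NULL)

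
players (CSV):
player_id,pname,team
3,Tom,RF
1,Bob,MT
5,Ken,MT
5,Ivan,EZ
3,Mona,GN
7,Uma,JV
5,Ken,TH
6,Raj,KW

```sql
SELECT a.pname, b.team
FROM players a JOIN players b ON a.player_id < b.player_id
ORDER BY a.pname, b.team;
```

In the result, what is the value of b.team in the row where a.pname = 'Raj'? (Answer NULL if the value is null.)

INNER JOIN keeps only pairs where the ON condition holds.
Matching on a.player_id < b.player_id.
- player_id=3: 5 matching b row(s), so 5 row(s) emitted.
- player_id=1: 7 matching b row(s), so 7 row(s) emitted.
- player_id=5: 2 matching b row(s), so 2 row(s) emitted.
- player_id=5: 2 matching b row(s), so 2 row(s) emitted.
- player_id=3: 5 matching b row(s), so 5 row(s) emitted.
- player_id=7: no matching b row, dropped.
- player_id=5: 2 matching b row(s), so 2 row(s) emitted.
- player_id=6: 1 matching b row(s), so 1 row(s) emitted.

JV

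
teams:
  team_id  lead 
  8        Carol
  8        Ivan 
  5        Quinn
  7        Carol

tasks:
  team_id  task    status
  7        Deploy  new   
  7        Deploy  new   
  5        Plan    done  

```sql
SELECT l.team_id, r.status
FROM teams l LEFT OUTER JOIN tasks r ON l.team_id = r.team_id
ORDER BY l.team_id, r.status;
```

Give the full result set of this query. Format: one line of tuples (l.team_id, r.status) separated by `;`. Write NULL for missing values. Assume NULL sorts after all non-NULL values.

LEFT JOIN keeps every row from `teams`; unmatched rows get NULL for `tasks`'s columns.
Matching on l.team_id = r.team_id.
Matched pairs: 3; unmatched l rows kept: 2.

(5, done); (7, new); (7, new); (8, NULL); (8, NULL)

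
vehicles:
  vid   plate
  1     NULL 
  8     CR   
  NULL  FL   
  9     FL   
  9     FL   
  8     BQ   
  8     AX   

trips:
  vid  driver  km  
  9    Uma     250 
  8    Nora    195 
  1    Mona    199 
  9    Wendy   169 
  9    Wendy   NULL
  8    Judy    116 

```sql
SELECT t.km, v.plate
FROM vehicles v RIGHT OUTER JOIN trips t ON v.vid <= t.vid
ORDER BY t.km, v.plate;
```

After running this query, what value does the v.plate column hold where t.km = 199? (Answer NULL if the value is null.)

RIGHT JOIN keeps every row from `trips`; unmatched rows get NULL for `vehicles`'s columns.
Matching on v.vid <= t.vid. A NULL in a compared column never satisfies the condition.
- vid=1: 6 matching t row(s), so 6 row(s) emitted.
- vid=8: 5 matching t row(s), so 5 row(s) emitted.
- vid=NULL: no matching t row.
- vid=9: 3 matching t row(s), so 3 row(s) emitted.
- vid=9: 3 matching t row(s), so 3 row(s) emitted.
- vid=8: 5 matching t row(s), so 5 row(s) emitted.
- vid=8: 5 matching t row(s), so 5 row(s) emitted.
- every t row matched at least one v row.

NULL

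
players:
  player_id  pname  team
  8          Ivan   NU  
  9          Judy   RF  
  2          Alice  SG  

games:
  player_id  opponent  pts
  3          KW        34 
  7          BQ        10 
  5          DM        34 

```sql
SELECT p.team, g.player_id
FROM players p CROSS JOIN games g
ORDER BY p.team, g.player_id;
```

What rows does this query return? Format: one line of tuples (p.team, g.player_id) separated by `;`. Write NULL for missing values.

CROSS JOIN pairs every row of `players` with every row of `games`: 3 × 3 = 9 rows.
After projecting and ordering:
p.team | g.player_id
NU | 3
NU | 5
NU | 7
RF | 3
RF | 5
RF | 7
SG | 3
SG | 5
SG | 7

(NU, 3); (NU, 5); (NU, 7); (RF, 3); (RF, 5); (RF, 7); (SG, 3); (SG, 5); (SG, 7)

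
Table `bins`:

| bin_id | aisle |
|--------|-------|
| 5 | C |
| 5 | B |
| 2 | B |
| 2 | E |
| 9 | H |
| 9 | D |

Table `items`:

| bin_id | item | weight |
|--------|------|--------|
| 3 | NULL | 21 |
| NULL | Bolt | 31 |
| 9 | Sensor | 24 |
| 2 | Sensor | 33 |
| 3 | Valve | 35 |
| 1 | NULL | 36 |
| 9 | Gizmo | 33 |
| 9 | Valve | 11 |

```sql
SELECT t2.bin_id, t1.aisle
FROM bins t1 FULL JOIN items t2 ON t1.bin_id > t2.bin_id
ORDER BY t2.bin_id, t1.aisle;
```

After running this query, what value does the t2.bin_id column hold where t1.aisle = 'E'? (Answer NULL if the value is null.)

1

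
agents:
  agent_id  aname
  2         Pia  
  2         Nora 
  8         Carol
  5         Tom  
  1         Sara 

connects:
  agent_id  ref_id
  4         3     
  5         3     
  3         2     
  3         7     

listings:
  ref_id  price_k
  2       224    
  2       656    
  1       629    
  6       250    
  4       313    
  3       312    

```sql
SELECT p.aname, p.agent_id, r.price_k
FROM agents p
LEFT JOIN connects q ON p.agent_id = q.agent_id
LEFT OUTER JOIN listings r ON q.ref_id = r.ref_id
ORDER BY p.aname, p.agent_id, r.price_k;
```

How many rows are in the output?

5

Joins associate left-to-right: agents LEFT JOIN connects on agent_id gives 5 intermediate row(s).
Then LEFT JOIN `listings r` on ref_id: each of those 5 rows is kept; rows whose q.ref_id has no match in r get NULL for r's columns.
Result: 5 row(s).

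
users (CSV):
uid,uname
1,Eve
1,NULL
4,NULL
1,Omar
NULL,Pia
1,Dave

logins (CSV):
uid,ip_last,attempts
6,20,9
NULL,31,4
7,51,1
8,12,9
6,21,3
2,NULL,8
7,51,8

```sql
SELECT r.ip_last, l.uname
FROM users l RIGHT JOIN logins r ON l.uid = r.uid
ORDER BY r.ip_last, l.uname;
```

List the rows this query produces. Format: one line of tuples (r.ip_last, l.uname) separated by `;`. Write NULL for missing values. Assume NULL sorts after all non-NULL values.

(12, NULL); (20, NULL); (21, NULL); (31, NULL); (51, NULL); (51, NULL); (NULL, NULL)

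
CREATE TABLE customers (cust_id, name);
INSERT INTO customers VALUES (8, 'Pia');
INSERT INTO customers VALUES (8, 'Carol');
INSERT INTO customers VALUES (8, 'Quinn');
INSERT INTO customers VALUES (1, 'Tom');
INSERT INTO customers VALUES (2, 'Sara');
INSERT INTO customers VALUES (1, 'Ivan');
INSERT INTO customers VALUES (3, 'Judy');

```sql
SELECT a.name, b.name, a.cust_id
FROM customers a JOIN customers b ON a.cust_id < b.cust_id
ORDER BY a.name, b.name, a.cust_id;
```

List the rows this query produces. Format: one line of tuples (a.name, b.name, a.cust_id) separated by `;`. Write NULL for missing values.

(Ivan, Carol, 1); (Ivan, Judy, 1); (Ivan, Pia, 1); (Ivan, Quinn, 1); (Ivan, Sara, 1); (Judy, Carol, 3); (Judy, Pia, 3); (Judy, Quinn, 3); (Sara, Carol, 2); (Sara, Judy, 2); (Sara, Pia, 2); (Sara, Quinn, 2); (Tom, Carol, 1); (Tom, Judy, 1); (Tom, Pia, 1); (Tom, Quinn, 1); (Tom, Sara, 1)

INNER JOIN keeps only pairs where the ON condition holds.
Matching on a.cust_id < b.cust_id.
Matched pairs: 17.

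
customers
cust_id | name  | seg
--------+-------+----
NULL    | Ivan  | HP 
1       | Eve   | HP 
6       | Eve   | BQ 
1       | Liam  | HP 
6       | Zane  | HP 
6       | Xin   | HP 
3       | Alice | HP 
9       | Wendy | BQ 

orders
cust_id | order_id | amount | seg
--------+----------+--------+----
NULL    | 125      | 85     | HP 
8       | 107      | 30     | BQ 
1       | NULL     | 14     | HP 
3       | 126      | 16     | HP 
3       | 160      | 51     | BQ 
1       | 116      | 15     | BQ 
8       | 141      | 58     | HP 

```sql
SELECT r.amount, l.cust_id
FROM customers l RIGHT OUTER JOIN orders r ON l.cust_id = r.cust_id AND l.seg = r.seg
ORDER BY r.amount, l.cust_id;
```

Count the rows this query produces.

RIGHT JOIN keeps every row from `orders`; unmatched rows get NULL for `customers`'s columns.
Matching on l.cust_id = r.cust_id AND l.seg = r.seg. A NULL in a compared column never satisfies the condition.
Matched pairs: 3; unmatched r rows kept: 5.
Total: 3 matched + 5 padded = 8 rows.

8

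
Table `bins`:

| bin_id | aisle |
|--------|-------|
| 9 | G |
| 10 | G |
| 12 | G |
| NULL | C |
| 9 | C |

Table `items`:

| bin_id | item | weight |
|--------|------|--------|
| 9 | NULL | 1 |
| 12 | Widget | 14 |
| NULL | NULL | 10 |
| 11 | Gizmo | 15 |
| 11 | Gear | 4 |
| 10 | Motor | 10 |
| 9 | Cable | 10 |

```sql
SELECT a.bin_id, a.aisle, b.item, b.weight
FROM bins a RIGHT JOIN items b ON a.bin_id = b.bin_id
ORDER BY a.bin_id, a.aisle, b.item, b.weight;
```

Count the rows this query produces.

RIGHT JOIN keeps every row from `items`; unmatched rows get NULL for `bins`'s columns.
Matching on a.bin_id = b.bin_id. A NULL in a compared column never satisfies the condition.
- a[0] bin_id=9 → 2 match(es) in b → 2 row(s).
- a[1] bin_id=10 → 1 match(es) in b → 1 row(s).
- a[2] bin_id=12 → 1 match(es) in b → 1 row(s).
- a[3] bin_id=NULL → no match.
- a[4] bin_id=9 → 2 match(es) in b → 2 row(s).
- plus 3 unmatched b row(s), each kept with NULL a columns.
Total: 6 matched + 3 padded = 9 rows.

9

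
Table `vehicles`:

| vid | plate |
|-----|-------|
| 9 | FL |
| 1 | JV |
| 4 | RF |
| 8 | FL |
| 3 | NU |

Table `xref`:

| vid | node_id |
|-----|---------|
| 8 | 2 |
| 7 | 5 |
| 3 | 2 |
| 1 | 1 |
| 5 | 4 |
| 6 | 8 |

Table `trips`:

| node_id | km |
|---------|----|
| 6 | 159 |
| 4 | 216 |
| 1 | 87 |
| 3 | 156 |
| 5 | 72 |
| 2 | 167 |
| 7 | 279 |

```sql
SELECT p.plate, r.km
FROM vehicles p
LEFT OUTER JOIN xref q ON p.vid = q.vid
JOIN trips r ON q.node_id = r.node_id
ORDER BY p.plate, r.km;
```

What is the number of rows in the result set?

Evaluate left to right. First `vehicles p LEFT JOIN xref q` on vid: 5 row(s).
Then INNER JOIN `trips r` on node_id: keep only rows whose q.node_id appears in r.
Result: 3 row(s).

3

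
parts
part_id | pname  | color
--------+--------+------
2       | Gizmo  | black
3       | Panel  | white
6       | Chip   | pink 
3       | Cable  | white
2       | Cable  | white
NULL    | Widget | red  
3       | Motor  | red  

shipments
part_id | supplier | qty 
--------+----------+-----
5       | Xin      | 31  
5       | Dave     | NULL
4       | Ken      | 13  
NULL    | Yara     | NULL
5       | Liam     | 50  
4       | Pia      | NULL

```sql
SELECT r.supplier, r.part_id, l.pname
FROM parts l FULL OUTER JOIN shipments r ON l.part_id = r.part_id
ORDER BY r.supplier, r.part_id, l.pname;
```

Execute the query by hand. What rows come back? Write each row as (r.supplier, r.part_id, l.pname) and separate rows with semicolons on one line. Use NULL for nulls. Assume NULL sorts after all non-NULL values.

(Dave, 5, NULL); (Ken, 4, NULL); (Liam, 5, NULL); (Pia, 4, NULL); (Xin, 5, NULL); (Yara, NULL, NULL); (NULL, NULL, Cable); (NULL, NULL, Cable); (NULL, NULL, Chip); (NULL, NULL, Gizmo); (NULL, NULL, Motor); (NULL, NULL, Panel); (NULL, NULL, Widget)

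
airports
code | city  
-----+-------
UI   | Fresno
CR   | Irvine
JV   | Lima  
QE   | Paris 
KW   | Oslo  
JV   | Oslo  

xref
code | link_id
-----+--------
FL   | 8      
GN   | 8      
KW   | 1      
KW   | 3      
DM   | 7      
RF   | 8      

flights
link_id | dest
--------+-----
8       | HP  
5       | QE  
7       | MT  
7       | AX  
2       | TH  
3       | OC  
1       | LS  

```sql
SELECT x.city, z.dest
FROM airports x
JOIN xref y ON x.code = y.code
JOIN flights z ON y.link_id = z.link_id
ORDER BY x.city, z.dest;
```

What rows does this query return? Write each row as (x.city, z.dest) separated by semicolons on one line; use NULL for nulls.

Step 1 — x INNER JOIN y on code → 2 row(s).
Then INNER JOIN `flights z` on link_id: keep only rows whose y.link_id appears in z.

(Oslo, LS); (Oslo, OC)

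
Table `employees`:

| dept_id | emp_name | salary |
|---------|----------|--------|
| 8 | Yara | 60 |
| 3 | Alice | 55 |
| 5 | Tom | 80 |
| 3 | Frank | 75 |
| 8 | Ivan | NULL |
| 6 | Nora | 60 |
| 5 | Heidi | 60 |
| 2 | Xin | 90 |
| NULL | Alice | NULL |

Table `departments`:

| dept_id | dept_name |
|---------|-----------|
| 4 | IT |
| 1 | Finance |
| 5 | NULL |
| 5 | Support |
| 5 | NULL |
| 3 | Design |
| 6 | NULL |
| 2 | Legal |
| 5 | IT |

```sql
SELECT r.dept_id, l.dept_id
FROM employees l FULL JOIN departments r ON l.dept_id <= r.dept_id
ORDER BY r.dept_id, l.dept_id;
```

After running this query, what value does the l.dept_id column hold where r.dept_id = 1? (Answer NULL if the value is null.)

FULL OUTER JOIN keeps every row from both sides; unmatched rows get NULL for the other side's columns.
Matching on l.dept_id <= r.dept_id. A NULL in a compared column never satisfies the condition.
Matched pairs: 33; unmatched l rows kept: 3; unmatched r rows kept: 1.

NULL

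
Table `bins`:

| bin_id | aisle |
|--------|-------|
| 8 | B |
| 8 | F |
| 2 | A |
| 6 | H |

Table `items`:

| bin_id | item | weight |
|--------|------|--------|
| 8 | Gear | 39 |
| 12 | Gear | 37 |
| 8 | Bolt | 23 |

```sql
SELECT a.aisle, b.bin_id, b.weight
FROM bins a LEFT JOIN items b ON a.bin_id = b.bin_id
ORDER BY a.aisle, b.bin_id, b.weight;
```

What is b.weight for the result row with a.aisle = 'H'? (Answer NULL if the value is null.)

NULL

LEFT JOIN keeps every row from `bins`; unmatched rows get NULL for `items`'s columns.
Matching on a.bin_id = b.bin_id.
- a (bin_id=8) pairs with 2 row(s) of b.
- a (bin_id=8) pairs with 2 row(s) of b.
- a (bin_id=2) has no partner → padded with NULL.
- a (bin_id=6) has no partner → padded with NULL.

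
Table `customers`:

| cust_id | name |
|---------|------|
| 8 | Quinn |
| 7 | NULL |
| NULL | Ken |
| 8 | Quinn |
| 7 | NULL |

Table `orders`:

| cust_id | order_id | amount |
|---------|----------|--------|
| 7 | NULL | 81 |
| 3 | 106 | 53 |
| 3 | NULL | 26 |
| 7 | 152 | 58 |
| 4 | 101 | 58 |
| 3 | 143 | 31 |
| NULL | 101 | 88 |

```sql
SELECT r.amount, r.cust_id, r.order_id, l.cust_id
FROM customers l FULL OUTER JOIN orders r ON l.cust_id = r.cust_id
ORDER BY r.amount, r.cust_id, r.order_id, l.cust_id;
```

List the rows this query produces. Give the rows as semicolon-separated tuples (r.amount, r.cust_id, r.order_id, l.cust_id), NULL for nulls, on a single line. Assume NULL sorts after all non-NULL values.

(26, 3, NULL, NULL); (31, 3, 143, NULL); (53, 3, 106, NULL); (58, 4, 101, NULL); (58, 7, 152, 7); (58, 7, 152, 7); (81, 7, NULL, 7); (81, 7, NULL, 7); (88, NULL, 101, NULL); (NULL, NULL, NULL, 8); (NULL, NULL, NULL, 8); (NULL, NULL, NULL, NULL)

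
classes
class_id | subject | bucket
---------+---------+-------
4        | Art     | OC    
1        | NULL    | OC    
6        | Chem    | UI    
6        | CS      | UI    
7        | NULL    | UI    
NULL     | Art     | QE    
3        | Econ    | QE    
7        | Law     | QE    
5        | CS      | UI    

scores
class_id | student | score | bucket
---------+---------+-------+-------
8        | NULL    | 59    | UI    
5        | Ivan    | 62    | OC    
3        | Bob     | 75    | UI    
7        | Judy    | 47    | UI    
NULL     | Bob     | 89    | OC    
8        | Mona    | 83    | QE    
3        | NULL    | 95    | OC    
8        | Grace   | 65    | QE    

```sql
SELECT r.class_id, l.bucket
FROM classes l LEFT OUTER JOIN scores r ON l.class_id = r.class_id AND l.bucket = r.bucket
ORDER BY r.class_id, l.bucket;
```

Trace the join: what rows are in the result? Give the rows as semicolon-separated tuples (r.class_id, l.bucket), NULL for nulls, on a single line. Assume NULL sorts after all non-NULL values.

LEFT JOIN keeps every row from `classes`; unmatched rows get NULL for `scores`'s columns.
Matching on l.class_id = r.class_id AND l.bucket = r.bucket. A NULL in a compared column never satisfies the condition.
Matched pairs: 1; unmatched l rows kept: 8.

(7, UI); (NULL, OC); (NULL, OC); (NULL, QE); (NULL, QE); (NULL, QE); (NULL, UI); (NULL, UI); (NULL, UI)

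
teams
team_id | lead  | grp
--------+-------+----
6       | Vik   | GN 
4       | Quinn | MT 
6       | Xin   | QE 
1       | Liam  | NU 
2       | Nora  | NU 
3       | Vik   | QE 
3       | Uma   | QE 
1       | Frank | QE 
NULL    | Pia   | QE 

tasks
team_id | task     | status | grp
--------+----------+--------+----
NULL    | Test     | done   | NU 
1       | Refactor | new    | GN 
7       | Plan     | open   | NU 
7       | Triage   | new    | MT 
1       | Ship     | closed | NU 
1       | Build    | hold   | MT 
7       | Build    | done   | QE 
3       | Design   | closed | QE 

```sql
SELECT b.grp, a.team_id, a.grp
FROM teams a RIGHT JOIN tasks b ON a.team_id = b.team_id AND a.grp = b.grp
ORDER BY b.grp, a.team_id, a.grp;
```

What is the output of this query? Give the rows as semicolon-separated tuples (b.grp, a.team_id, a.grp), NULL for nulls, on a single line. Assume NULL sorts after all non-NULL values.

RIGHT JOIN keeps every row from `tasks`; unmatched rows get NULL for `teams`'s columns.
Matching on a.team_id = b.team_id AND a.grp = b.grp. A NULL in a compared column never satisfies the condition.
- a[0] team_id=6, grp=GN → no match.
- a[1] team_id=4, grp=MT → no match.
- a[2] team_id=6, grp=QE → no match.
- a[3] team_id=1, grp=NU → 1 match(es) in b → 1 row(s).
- a[4] team_id=2, grp=NU → no match.
- a[5] team_id=3, grp=QE → 1 match(es) in b → 1 row(s).
- a[6] team_id=3, grp=QE → 1 match(es) in b → 1 row(s).
- a[7] team_id=1, grp=QE → no match.
- a[8] team_id=NULL, grp=QE → no match.
- plus 6 unmatched b row(s), each kept with NULL a columns.
After projecting and ordering:
b.grp | a.team_id | a.grp
GN | NULL | NULL
MT | NULL | NULL
MT | NULL | NULL
NU | 1 | NU
NU | NULL | NULL
NU | NULL | NULL
QE | 3 | QE
QE | 3 | QE
QE | NULL | NULL

(GN, NULL, NULL); (MT, NULL, NULL); (MT, NULL, NULL); (NU, 1, NU); (NU, NULL, NULL); (NU, NULL, NULL); (QE, 3, QE); (QE, 3, QE); (QE, NULL, NULL)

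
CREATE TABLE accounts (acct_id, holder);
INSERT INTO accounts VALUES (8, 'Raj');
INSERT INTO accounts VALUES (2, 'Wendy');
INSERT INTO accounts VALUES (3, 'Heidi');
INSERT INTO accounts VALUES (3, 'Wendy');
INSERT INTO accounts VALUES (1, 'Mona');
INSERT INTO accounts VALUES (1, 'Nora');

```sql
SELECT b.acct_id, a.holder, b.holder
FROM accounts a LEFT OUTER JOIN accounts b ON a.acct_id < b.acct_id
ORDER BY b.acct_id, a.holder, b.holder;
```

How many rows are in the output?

14

LEFT JOIN keeps every row from `accounts a`; unmatched rows get NULL for `accounts b`'s columns.
Matching on a.acct_id < b.acct_id.
- acct_id=8: no b row matches, row kept with b columns NULL.
- acct_id=2: 3 matching b row(s), so 3 row(s) emitted.
- acct_id=3: 1 matching b row(s), so 1 row(s) emitted.
- acct_id=3: 1 matching b row(s), so 1 row(s) emitted.
- acct_id=1: 4 matching b row(s), so 4 row(s) emitted.
- acct_id=1: 4 matching b row(s), so 4 row(s) emitted.
Total: 13 matched + 1 padded = 14 rows.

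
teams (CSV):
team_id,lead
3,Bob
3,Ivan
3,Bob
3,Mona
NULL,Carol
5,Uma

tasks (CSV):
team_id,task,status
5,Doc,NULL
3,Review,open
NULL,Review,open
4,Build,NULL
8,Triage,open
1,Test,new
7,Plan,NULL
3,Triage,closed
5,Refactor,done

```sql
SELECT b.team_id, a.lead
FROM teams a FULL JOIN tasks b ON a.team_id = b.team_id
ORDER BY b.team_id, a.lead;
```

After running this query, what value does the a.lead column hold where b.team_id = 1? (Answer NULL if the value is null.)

NULL

FULL OUTER JOIN keeps every row from both sides; unmatched rows get NULL for the other side's columns.
Matching on a.team_id = b.team_id. A NULL in a compared column never satisfies the condition.
- team_id=3: 2 matching b row(s), so 2 row(s) emitted.
- team_id=3: 2 matching b row(s), so 2 row(s) emitted.
- team_id=3: 2 matching b row(s), so 2 row(s) emitted.
- team_id=3: 2 matching b row(s), so 2 row(s) emitted.
- team_id=NULL: no b row matches, row kept with b columns NULL.
- team_id=5: 2 matching b row(s), so 2 row(s) emitted.
- 5 row(s) from b found no a partner → padded with NULL.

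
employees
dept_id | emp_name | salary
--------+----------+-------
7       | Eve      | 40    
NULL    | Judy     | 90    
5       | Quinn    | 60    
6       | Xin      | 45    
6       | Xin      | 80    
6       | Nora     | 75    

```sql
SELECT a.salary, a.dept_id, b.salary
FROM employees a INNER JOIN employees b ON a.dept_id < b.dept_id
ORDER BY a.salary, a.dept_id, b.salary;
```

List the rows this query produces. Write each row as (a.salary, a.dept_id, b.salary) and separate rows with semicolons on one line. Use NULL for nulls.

(45, 6, 40); (60, 5, 40); (60, 5, 45); (60, 5, 75); (60, 5, 80); (75, 6, 40); (80, 6, 40)

INNER JOIN keeps only pairs where the ON condition holds.
Matching on a.dept_id < b.dept_id. A NULL in a compared column never satisfies the condition.
- a row (dept_id=7): no match → dropped.
- a row (dept_id=NULL): no match → dropped.
- a row (dept_id=5): matches 4 b row(s) → 4 output row(s).
- a row (dept_id=6): matches 1 b row(s) → 1 output row(s).
- a row (dept_id=6): matches 1 b row(s) → 1 output row(s).
- a row (dept_id=6): matches 1 b row(s) → 1 output row(s).
After projecting and ordering:
a.salary | a.dept_id | b.salary
45 | 6 | 40
60 | 5 | 40
60 | 5 | 45
60 | 5 | 75
60 | 5 | 80
75 | 6 | 40
80 | 6 | 40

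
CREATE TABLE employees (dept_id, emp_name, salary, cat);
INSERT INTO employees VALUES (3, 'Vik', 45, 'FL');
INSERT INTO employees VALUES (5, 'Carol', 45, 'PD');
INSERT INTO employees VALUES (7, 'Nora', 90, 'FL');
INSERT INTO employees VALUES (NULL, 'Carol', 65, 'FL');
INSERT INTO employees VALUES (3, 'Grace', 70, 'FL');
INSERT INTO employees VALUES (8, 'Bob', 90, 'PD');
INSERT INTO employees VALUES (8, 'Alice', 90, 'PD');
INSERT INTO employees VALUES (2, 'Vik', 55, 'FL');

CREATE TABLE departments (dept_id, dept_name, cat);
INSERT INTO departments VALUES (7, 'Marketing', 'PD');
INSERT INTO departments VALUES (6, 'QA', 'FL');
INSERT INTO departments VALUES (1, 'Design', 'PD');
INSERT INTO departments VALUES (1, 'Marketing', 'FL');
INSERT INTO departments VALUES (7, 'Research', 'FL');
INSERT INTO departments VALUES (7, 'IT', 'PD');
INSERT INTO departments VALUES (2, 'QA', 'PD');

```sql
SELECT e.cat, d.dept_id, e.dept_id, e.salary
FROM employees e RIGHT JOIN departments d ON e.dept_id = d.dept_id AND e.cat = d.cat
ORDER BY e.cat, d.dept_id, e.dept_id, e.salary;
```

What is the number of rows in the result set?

7

RIGHT JOIN keeps every row from `departments`; unmatched rows get NULL for `employees`'s columns.
Matching on e.dept_id = d.dept_id AND e.cat = d.cat. A NULL in a compared column never satisfies the condition.
- e (dept_id=3, cat=FL) has no partner in d.
- e (dept_id=5, cat=PD) has no partner in d.
- e (dept_id=7, cat=FL) pairs with 1 row(s) of d.
- e (dept_id=NULL, cat=FL) has no partner in d.
- e (dept_id=3, cat=FL) has no partner in d.
- e (dept_id=8, cat=PD) has no partner in d.
- e (dept_id=8, cat=PD) has no partner in d.
- e (dept_id=2, cat=FL) has no partner in d.
- plus 6 unmatched d row(s), each kept with NULL e columns.
Total: 1 matched + 6 padded = 7 rows.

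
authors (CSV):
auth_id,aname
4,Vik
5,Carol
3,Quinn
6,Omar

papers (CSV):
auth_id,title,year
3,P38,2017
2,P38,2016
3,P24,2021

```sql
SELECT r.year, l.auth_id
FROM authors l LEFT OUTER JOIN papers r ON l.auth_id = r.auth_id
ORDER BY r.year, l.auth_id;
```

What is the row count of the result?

LEFT JOIN keeps every row from `authors`; unmatched rows get NULL for `papers`'s columns.
Matching on l.auth_id = r.auth_id.
Matched pairs: 2; unmatched l rows kept: 3.
Total: 2 matched + 3 padded = 5 rows.

5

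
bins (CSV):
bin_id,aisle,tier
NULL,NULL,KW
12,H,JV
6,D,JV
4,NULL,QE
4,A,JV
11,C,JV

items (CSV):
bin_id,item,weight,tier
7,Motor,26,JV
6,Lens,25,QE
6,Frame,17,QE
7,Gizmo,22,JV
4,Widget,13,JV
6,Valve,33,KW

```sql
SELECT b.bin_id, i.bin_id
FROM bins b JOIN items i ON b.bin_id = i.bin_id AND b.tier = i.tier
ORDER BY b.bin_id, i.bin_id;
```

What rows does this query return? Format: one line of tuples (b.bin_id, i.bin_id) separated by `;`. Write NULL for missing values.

INNER JOIN keeps only pairs where the ON condition holds.
Matching on b.bin_id = i.bin_id AND b.tier = i.tier. A NULL in a compared column never satisfies the condition.
Matched pairs: 1.

(4, 4)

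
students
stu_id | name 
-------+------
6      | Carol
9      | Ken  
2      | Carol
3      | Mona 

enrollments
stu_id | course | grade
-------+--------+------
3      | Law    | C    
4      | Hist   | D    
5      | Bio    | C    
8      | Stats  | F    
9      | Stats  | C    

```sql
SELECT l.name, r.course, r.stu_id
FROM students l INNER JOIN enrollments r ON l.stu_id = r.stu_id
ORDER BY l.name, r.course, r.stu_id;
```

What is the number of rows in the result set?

INNER JOIN keeps only pairs where the ON condition holds.
Matching on l.stu_id = r.stu_id.
Matched pairs: 2.
Total: 2 rows.

2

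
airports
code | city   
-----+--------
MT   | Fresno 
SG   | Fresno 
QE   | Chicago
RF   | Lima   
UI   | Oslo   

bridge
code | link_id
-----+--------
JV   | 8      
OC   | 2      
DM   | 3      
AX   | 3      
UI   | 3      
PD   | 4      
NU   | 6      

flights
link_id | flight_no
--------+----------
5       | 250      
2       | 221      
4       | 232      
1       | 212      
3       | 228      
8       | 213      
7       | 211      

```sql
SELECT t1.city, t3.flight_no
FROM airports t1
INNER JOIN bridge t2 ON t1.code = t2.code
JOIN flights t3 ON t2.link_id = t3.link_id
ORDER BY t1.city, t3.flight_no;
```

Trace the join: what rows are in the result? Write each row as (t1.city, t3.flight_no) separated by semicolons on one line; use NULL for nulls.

(Oslo, 228)

Joins associate left-to-right: airports INNER JOIN bridge on code gives 1 intermediate row(s).
Then INNER JOIN `flights t3` on link_id: keep only rows whose t2.link_id appears in t3.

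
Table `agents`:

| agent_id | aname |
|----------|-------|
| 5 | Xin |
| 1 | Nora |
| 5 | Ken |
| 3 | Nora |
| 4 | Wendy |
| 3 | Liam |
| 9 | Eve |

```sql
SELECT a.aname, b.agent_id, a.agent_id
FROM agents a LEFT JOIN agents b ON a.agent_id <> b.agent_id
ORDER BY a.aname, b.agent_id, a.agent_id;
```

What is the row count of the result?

38

LEFT JOIN keeps every row from `agents a`; unmatched rows get NULL for `agents b`'s columns.
Matching on a.agent_id <> b.agent_id.
- a (agent_id=5) pairs with 5 row(s) of b.
- a (agent_id=1) pairs with 6 row(s) of b.
- a (agent_id=5) pairs with 5 row(s) of b.
- a (agent_id=3) pairs with 5 row(s) of b.
- a (agent_id=4) pairs with 6 row(s) of b.
- a (agent_id=3) pairs with 5 row(s) of b.
- a (agent_id=9) pairs with 6 row(s) of b.
Total: 38 rows.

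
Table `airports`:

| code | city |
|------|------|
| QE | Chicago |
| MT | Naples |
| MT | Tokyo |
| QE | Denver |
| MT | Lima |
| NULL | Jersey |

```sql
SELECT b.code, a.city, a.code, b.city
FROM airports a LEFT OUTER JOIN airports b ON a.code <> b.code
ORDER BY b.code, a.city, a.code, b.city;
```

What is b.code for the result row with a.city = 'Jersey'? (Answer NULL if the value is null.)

LEFT JOIN keeps every row from `airports a`; unmatched rows get NULL for `airports b`'s columns.
Matching on a.code <> b.code. A NULL in a compared column never satisfies the condition.
Matched pairs: 12; unmatched a rows kept: 1.

NULL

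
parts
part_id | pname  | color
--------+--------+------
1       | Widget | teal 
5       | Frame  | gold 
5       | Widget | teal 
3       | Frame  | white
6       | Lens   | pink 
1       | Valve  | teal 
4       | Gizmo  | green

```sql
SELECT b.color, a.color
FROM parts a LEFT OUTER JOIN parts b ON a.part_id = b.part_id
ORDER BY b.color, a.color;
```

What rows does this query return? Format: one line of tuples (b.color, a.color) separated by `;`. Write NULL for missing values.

(gold, gold); (gold, teal); (green, green); (pink, pink); (teal, gold); (teal, teal); (teal, teal); (teal, teal); (teal, teal); (teal, teal); (white, white)

LEFT JOIN keeps every row from `parts a`; unmatched rows get NULL for `parts b`'s columns.
Matching on a.part_id = b.part_id.
Matched pairs: 11; unmatched a rows kept: 0.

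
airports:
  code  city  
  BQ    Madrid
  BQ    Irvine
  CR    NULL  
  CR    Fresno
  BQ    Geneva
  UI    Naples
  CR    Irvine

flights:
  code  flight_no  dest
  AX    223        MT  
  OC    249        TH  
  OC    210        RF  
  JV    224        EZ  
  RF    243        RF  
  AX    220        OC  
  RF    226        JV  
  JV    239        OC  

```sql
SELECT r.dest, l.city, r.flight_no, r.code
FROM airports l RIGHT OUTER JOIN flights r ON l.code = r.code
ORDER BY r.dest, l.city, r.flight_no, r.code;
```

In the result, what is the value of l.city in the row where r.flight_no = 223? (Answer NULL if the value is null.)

NULL

RIGHT JOIN keeps every row from `flights`; unmatched rows get NULL for `airports`'s columns.
Matching on l.code = r.code.
Matched pairs: 0; unmatched r rows kept: 8.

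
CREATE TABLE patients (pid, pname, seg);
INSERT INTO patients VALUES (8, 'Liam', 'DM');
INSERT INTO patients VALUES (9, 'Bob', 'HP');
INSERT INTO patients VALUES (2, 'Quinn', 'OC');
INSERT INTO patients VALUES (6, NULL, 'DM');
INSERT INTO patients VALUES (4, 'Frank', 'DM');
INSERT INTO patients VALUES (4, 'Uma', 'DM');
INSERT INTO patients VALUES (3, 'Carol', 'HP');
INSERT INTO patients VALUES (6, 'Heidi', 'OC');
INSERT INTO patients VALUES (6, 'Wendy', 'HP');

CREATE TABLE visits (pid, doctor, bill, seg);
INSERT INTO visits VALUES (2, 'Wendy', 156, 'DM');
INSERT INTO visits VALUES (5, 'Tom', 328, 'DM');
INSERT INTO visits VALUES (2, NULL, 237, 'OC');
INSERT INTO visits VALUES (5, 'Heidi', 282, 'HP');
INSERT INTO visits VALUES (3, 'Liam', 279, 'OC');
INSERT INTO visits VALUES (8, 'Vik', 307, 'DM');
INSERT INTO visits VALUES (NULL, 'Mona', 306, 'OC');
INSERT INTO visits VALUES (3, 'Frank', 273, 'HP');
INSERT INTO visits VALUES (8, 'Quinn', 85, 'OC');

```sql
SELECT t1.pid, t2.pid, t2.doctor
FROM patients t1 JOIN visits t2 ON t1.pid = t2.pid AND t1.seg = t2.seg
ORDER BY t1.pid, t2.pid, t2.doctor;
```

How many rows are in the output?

3

INNER JOIN keeps only pairs where the ON condition holds.
Matching on t1.pid = t2.pid AND t1.seg = t2.seg. A NULL in a compared column never satisfies the condition.
- t1 (pid=8, seg=DM) pairs with 1 row(s) of t2.
- t1 (pid=9, seg=HP) has no partner → excluded.
- t1 (pid=2, seg=OC) pairs with 1 row(s) of t2.
- t1 (pid=6, seg=DM) has no partner → excluded.
- t1 (pid=4, seg=DM) has no partner → excluded.
- t1 (pid=4, seg=DM) has no partner → excluded.
- t1 (pid=3, seg=HP) pairs with 1 row(s) of t2.
- t1 (pid=6, seg=OC) has no partner → excluded.
- t1 (pid=6, seg=HP) has no partner → excluded.
Total: 3 rows.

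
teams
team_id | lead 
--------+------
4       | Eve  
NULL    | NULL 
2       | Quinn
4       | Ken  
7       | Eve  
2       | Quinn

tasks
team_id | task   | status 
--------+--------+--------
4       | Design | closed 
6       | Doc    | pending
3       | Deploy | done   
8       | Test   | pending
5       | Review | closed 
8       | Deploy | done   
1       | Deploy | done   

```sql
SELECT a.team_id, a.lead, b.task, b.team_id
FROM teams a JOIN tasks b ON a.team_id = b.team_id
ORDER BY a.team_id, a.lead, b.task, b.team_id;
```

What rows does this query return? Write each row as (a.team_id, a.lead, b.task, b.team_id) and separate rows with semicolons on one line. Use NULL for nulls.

(4, Eve, Design, 4); (4, Ken, Design, 4)

INNER JOIN keeps only pairs where the ON condition holds.
Matching on a.team_id = b.team_id. A NULL in a compared column never satisfies the condition.
- team_id=4: 1 matching b row(s), so 1 row(s) emitted.
- team_id=NULL: no matching b row, dropped.
- team_id=2: no matching b row, dropped.
- team_id=4: 1 matching b row(s), so 1 row(s) emitted.
- team_id=7: no matching b row, dropped.
- team_id=2: no matching b row, dropped.
After projecting and ordering:
a.team_id | a.lead | b.task | b.team_id
4 | Eve | Design | 4
4 | Ken | Design | 4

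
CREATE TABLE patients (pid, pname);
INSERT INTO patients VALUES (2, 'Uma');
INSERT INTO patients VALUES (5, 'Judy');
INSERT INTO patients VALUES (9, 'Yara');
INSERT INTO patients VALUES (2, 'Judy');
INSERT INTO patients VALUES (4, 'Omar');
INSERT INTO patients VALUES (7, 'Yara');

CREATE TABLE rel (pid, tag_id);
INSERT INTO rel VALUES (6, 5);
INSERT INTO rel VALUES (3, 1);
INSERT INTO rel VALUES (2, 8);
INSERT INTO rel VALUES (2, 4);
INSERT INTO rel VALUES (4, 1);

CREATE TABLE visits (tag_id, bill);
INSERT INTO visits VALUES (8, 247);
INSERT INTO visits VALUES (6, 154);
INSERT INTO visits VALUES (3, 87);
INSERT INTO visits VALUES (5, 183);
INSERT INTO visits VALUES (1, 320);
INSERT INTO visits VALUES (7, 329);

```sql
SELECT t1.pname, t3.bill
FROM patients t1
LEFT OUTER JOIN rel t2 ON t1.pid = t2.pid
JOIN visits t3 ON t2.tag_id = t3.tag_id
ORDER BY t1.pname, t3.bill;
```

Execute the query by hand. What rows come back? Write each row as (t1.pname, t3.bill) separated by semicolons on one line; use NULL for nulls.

Evaluate left to right. First `patients t1 LEFT JOIN rel t2` on pid: 8 row(s).
Then INNER JOIN `visits t3` on tag_id: keep only rows whose t2.tag_id appears in t3.

(Judy, 247); (Omar, 320); (Uma, 247)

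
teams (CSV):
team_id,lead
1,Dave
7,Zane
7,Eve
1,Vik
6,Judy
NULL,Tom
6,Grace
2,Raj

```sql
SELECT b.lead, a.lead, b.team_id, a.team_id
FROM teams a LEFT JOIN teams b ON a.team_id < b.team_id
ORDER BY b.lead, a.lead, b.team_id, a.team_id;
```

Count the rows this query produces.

LEFT JOIN keeps every row from `teams a`; unmatched rows get NULL for `teams b`'s columns.
Matching on a.team_id < b.team_id. A NULL in a compared column never satisfies the condition.
- a (team_id=1) pairs with 5 row(s) of b.
- a (team_id=7) has no partner → padded with NULL.
- a (team_id=7) has no partner → padded with NULL.
- a (team_id=1) pairs with 5 row(s) of b.
- a (team_id=6) pairs with 2 row(s) of b.
- a (team_id=NULL) has no partner → padded with NULL.
- a (team_id=6) pairs with 2 row(s) of b.
- a (team_id=2) pairs with 4 row(s) of b.
Total: 18 matched + 3 padded = 21 rows.

21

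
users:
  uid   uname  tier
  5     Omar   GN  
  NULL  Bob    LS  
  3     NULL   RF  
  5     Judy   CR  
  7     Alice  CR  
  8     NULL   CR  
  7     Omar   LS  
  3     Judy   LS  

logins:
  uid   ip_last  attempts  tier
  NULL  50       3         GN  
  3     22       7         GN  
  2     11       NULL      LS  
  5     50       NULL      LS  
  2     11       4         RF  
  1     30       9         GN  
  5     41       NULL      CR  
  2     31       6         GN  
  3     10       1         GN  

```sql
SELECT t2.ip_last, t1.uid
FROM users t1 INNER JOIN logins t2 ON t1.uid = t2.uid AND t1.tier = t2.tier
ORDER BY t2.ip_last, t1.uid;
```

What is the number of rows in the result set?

INNER JOIN keeps only pairs where the ON condition holds.
Matching on t1.uid = t2.uid AND t1.tier = t2.tier. A NULL in a compared column never satisfies the condition.
- t1 row (uid=5, tier=GN): no match → dropped.
- t1 row (uid=NULL, tier=LS): no match → dropped.
- t1 row (uid=3, tier=RF): no match → dropped.
- t1 row (uid=5, tier=CR): matches 1 t2 row(s) → 1 output row(s).
- t1 row (uid=7, tier=CR): no match → dropped.
- t1 row (uid=8, tier=CR): no match → dropped.
- t1 row (uid=7, tier=LS): no match → dropped.
- t1 row (uid=3, tier=LS): no match → dropped.
Total: 1 rows.

1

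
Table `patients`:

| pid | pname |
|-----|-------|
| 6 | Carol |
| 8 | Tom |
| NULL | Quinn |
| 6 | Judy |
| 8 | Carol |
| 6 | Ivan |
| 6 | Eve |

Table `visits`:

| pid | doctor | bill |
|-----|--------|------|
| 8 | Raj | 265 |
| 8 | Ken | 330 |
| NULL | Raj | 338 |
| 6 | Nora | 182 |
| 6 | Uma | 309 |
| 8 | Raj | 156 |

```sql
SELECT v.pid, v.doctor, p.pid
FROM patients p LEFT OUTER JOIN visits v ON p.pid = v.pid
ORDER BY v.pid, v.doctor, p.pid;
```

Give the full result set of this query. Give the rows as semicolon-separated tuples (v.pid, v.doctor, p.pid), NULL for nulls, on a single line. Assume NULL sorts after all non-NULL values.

LEFT JOIN keeps every row from `patients`; unmatched rows get NULL for `visits`'s columns.
Matching on p.pid = v.pid. A NULL in a compared column never satisfies the condition.
Matched pairs: 14; unmatched p rows kept: 1.

(6, Nora, 6); (6, Nora, 6); (6, Nora, 6); (6, Nora, 6); (6, Uma, 6); (6, Uma, 6); (6, Uma, 6); (6, Uma, 6); (8, Ken, 8); (8, Ken, 8); (8, Raj, 8); (8, Raj, 8); (8, Raj, 8); (8, Raj, 8); (NULL, NULL, NULL)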